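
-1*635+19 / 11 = -6966/11 = -633.27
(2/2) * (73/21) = 73/21 = 3.48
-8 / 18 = -4/9 = -0.44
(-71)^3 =-357911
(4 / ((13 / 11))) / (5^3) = 44/1625 = 0.03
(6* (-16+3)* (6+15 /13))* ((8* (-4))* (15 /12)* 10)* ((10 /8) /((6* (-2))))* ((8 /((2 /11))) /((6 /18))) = -3069000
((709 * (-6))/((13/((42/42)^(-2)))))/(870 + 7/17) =-72318/192361 = -0.38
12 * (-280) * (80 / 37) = -268800/37 = -7264.86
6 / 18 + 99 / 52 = 349/156 = 2.24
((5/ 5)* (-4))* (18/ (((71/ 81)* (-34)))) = 2916/1207 = 2.42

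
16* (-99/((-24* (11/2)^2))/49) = 24/539 = 0.04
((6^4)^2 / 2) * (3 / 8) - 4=314924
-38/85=-0.45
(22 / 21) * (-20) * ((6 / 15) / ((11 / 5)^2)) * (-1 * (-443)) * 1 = -177200/231 = -767.10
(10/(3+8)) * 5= 50/11 = 4.55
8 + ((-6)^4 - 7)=1297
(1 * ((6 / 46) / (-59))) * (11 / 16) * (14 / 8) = -231/86848 = 0.00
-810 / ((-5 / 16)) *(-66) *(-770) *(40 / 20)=263450880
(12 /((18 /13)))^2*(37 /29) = 25012/261 = 95.83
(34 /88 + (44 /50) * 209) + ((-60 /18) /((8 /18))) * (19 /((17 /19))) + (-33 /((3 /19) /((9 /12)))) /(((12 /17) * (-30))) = 14560751/448800 = 32.44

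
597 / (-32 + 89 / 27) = -16119/775 = -20.80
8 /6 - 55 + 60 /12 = -146/3 = -48.67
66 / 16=33/8 = 4.12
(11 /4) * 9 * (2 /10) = 99/20 = 4.95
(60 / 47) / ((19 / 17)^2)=17340/16967 = 1.02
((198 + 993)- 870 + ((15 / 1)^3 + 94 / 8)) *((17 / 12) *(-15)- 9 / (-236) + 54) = 57381139/472 = 121570.21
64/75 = 0.85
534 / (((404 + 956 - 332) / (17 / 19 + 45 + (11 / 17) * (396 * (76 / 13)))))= 865450596/1079143 = 801.98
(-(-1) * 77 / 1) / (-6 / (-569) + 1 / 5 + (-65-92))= -219065/446066 = -0.49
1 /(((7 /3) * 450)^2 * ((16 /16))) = 1/1102500 = 0.00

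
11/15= 0.73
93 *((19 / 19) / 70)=1.33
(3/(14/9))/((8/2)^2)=27/224 = 0.12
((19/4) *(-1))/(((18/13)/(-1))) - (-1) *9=895/72 = 12.43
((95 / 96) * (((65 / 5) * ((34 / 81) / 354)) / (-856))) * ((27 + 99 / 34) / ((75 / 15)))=-27911/261812736 = 0.00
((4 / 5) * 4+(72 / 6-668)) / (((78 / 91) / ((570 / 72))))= -18088/3 = -6029.33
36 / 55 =0.65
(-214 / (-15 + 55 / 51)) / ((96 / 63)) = 114597/11360 = 10.09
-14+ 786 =772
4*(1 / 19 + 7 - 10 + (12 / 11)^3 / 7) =-1955680/177023 = -11.05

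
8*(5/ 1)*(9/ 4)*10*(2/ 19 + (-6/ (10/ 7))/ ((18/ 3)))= -10170/19 = -535.26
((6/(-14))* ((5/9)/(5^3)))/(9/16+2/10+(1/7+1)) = -16/16005 = 0.00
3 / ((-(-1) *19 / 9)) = 27/19 = 1.42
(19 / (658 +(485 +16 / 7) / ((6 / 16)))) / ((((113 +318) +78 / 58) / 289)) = 65569/10105628 = 0.01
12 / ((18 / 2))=4/3 = 1.33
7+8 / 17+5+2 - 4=178/17 = 10.47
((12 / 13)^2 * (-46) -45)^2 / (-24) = -67488147/228488 = -295.37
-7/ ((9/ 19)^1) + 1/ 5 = -656/45 = -14.58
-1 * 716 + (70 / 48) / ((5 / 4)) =-4289/6 = -714.83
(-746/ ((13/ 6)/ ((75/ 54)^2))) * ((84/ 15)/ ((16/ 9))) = -326375/156 = -2092.15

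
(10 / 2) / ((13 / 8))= 40/13 = 3.08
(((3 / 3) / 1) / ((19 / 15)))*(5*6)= 23.68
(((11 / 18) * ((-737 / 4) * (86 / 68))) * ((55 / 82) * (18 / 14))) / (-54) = 19173055/8430912 = 2.27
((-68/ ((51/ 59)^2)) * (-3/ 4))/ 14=4.88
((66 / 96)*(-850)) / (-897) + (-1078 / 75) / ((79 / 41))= -96488491/14172600 = -6.81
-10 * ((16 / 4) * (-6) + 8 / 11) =232.73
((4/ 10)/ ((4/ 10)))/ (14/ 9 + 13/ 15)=45/109 = 0.41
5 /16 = 0.31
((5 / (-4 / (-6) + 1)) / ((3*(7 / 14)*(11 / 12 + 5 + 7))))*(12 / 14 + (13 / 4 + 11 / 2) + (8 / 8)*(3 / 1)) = 2118/1085 = 1.95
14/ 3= 4.67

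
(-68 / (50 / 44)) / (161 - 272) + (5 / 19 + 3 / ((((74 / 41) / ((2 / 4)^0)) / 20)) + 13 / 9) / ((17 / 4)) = 23563024/2688975 = 8.76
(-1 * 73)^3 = -389017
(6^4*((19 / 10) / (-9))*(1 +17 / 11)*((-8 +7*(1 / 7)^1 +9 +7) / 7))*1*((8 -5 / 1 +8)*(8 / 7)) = -393984/35 = -11256.69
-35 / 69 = -0.51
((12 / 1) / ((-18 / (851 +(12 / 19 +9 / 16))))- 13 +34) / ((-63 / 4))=249491/7182 = 34.74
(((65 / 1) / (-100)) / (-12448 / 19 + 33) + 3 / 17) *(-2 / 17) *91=-64924769/34162690 = -1.90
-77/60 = -1.28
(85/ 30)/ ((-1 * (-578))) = 1/204 = 0.00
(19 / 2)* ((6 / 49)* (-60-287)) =-19779/49 = -403.65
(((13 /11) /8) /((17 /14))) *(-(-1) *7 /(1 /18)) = 5733/374 = 15.33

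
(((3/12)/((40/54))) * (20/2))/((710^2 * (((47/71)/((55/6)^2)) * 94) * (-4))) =-363/160603136 = 0.00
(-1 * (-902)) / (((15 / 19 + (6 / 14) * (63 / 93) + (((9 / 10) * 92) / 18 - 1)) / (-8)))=-10625560/6891 = -1541.95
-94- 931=-1025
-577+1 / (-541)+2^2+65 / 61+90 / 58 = -545874556/957029 = -570.38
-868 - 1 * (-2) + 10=-856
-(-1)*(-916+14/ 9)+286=-5656/9 = -628.44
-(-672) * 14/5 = 9408/5 = 1881.60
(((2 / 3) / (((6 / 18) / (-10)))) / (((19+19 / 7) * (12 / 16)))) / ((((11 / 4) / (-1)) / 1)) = 280/627 = 0.45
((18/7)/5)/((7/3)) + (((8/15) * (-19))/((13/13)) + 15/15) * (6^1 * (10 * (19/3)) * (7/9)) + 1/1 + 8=-17795587/6615 = -2690.19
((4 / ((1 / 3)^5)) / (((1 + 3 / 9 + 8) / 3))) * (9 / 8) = 19683/56 = 351.48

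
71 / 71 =1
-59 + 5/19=-1116/19 = -58.74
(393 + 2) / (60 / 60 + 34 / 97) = 38315/131 = 292.48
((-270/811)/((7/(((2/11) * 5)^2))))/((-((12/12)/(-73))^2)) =143883000/686917 = 209.46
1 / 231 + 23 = 5314/231 = 23.00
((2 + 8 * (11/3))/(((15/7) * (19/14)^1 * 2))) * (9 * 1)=48.48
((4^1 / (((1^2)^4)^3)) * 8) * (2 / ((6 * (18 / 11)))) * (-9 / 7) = -176/21 = -8.38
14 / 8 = 7/4 = 1.75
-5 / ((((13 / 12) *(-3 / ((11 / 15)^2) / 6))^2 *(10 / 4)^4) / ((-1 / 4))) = 3748096/118828125 = 0.03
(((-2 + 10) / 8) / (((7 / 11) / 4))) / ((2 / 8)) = 176/7 = 25.14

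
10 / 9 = 1.11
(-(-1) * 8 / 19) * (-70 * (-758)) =424480/19 = 22341.05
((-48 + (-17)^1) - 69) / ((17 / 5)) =-670/17 = -39.41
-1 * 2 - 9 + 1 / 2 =-21/2 = -10.50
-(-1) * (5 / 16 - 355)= -5675/16 = -354.69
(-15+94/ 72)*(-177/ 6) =29087/72 = 403.99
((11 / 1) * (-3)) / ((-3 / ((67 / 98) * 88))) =32428/49 = 661.80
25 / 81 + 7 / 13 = 892/1053 = 0.85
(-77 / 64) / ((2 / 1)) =-77/128 = -0.60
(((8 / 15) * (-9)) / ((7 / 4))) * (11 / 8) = -132/35 = -3.77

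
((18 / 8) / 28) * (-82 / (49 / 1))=-369/2744 = -0.13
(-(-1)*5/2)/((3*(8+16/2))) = 5/96 = 0.05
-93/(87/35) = -1085/29 = -37.41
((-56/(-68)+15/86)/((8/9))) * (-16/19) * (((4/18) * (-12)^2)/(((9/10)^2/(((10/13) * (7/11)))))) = -18.28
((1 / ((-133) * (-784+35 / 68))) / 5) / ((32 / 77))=187/40490520 = 0.00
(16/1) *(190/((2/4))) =6080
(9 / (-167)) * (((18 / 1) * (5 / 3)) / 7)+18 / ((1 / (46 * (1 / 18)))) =53504/1169 = 45.77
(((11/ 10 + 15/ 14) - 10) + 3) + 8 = 111/35 = 3.17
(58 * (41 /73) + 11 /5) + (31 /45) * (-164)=-51379/657 = -78.20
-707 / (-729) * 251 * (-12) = -709828/243 = -2921.10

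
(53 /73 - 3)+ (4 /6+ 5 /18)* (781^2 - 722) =756062611/1314 = 575390.11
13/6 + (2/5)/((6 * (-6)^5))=252719/116640 = 2.17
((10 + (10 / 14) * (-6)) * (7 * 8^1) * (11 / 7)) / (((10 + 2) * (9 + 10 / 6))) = 55/14 = 3.93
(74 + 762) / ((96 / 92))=4807/6 = 801.17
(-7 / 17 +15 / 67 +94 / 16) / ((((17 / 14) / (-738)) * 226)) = -133853643/8752076 = -15.29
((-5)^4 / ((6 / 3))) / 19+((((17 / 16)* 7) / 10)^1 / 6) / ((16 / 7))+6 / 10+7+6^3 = 70071251/291840 = 240.10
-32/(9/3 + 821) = -4/103 = -0.04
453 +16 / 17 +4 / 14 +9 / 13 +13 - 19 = 694478/1547 = 448.92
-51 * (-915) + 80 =46745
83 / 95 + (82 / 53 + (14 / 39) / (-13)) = 6109333/2552745 = 2.39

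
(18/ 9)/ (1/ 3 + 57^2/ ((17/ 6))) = 102/58499 = 0.00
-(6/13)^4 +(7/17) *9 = 1777311/485537 = 3.66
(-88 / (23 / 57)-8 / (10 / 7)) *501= -12887724/115 = -112067.17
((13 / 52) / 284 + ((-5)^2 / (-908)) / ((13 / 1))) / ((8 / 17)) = -70533/26818688 = 0.00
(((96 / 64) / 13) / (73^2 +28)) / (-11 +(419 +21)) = 1/19917326 = 0.00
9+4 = 13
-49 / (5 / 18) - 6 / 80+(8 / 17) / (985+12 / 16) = -473170549/2681240 = -176.47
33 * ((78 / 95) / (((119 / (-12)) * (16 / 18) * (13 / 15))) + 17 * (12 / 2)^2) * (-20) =-913102740/2261 = -403849.07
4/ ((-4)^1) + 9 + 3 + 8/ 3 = 41/3 = 13.67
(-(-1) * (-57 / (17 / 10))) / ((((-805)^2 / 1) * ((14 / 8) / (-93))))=42408/15422995 = 0.00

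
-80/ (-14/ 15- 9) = 1200/149 = 8.05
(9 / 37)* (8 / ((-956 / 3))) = -54/8843 = -0.01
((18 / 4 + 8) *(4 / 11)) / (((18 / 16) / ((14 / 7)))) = 800/99 = 8.08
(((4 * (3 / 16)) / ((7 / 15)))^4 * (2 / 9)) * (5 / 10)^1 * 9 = 4100625/614656 = 6.67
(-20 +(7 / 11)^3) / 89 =-26277/118459 = -0.22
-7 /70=-1/10 = -0.10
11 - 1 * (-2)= 13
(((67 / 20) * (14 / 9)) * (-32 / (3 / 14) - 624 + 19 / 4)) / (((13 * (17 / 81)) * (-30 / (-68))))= -4325587/1300 = -3327.37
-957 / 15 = -319/5 = -63.80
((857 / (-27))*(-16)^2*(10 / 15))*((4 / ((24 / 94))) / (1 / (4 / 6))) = -41245696/729 = -56578.46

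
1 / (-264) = -1/264 = 0.00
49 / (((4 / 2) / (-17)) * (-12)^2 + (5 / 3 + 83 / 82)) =-3.44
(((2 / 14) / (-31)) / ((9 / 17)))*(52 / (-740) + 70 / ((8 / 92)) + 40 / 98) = -124106596/17703945 = -7.01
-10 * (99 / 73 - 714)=520230/73 = 7126.44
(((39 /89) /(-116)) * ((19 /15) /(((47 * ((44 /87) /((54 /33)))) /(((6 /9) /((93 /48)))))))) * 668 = -5939856/78452165 = -0.08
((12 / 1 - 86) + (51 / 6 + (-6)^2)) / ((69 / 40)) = -1180/69 = -17.10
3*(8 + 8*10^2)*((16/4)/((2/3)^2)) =21816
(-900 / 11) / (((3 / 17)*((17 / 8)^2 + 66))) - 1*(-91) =4191113/49643 = 84.43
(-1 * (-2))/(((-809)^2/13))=26/654481 = 0.00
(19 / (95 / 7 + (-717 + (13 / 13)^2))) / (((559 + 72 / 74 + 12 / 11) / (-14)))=68894/102073791 = 0.00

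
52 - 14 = 38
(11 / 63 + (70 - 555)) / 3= -30544/189 = -161.61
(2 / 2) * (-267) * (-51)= 13617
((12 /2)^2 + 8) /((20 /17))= 187/5 = 37.40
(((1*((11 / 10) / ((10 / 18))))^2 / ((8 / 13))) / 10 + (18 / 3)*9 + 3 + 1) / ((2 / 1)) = 11727413/400000 = 29.32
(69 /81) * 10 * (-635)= -146050/27 = -5409.26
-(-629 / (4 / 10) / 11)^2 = -9891025/484 = -20436.00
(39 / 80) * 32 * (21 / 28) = 117/10 = 11.70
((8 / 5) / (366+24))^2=16/950625 = 0.00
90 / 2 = 45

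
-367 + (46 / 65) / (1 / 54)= -328.78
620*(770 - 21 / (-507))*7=564794580/169 = 3341979.76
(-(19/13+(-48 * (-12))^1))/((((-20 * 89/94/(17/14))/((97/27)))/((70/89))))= 581815021/5560542 = 104.63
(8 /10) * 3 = 12/5 = 2.40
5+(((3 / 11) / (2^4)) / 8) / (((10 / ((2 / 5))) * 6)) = 352001/70400 = 5.00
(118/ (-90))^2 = 3481/2025 = 1.72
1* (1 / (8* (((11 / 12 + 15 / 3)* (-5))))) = -3/710 = 0.00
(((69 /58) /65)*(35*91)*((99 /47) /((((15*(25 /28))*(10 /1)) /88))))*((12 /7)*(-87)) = -353463264/29375 = -12032.79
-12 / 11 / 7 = -12/77 = -0.16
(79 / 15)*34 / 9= 2686/135 = 19.90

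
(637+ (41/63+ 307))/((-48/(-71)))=4225423/3024 = 1397.30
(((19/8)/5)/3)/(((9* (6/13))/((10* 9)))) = 247/72 = 3.43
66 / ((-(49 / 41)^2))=-110946/2401 = -46.21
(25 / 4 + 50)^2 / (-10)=-316.41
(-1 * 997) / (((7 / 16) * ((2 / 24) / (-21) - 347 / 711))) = 15122496/3265 = 4631.70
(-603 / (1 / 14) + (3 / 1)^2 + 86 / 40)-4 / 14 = -1180359/140 = -8431.14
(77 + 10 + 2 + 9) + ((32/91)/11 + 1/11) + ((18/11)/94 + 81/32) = 13778309/136864 = 100.67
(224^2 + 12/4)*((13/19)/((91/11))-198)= -9931291.86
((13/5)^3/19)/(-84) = -2197/199500 = -0.01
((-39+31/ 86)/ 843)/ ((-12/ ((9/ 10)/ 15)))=3323/14499600 = 0.00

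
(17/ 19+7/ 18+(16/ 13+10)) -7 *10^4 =-311164361/4446 = -69987.49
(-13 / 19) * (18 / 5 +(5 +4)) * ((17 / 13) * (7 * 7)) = -52479/95 = -552.41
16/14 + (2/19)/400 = 30407/26600 = 1.14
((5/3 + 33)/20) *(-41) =-71.07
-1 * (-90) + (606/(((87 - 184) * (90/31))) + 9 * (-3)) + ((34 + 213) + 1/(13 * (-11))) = 64050962/208065 = 307.84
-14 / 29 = -0.48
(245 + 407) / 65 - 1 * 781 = -50113/65 = -770.97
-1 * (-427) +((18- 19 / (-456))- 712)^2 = 277634977/576 = 482005.17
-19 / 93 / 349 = -19/32457 = 0.00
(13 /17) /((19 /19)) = 13/17 = 0.76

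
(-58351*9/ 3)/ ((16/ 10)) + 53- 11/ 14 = -6123931/56 = -109355.91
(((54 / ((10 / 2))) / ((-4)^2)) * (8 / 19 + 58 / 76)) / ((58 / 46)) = 5589/8816 = 0.63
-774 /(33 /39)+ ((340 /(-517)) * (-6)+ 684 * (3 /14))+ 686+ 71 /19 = -5120849/68761 = -74.47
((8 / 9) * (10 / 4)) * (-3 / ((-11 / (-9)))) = -60/11 = -5.45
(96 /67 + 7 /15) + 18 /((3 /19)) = 116479/1005 = 115.90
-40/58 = -20/29 = -0.69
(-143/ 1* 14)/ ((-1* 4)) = 500.50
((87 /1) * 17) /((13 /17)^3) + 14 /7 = 7270721/2197 = 3309.39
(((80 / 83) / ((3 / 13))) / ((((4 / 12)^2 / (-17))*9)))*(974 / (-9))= 17220320/2241 = 7684.21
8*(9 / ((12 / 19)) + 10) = 194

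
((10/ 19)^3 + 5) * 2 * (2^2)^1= 282360/6859 = 41.17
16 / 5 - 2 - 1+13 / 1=66/5 = 13.20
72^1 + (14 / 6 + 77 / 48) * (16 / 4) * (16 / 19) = 1620/19 = 85.26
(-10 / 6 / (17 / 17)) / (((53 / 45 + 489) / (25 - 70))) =3375/22058 = 0.15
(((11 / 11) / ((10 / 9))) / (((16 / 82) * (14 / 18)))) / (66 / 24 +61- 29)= 3321/19460 = 0.17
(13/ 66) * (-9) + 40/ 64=-101/88 = -1.15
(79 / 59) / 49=79/2891 = 0.03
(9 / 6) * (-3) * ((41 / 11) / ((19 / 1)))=-369/418 = -0.88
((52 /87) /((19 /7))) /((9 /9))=364/1653 = 0.22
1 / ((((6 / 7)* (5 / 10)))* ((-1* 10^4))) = -7/30000 = 0.00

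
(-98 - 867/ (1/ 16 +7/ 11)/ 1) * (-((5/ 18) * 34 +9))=1012268/41 = 24689.46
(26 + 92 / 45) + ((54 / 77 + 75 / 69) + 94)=123.83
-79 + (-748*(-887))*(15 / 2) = 4975991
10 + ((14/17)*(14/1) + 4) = 434/17 = 25.53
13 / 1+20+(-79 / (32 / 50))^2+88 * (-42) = 2962897/256 = 11573.82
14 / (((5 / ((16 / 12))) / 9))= 168/5 = 33.60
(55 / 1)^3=166375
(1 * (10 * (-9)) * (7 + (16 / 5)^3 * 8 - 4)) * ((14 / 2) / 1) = -4176018/25 = -167040.72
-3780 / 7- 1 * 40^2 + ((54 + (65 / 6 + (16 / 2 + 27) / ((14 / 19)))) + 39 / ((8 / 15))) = -46909/24 = -1954.54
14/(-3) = -14/3 = -4.67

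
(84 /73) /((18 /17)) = 238/219 = 1.09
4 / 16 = 1/4 = 0.25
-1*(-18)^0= -1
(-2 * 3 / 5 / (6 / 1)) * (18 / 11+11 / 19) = -463/1045 = -0.44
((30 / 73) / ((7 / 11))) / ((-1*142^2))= -165/5151902 = 0.00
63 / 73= 0.86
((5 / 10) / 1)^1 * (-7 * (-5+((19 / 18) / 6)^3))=44041907/2519424 = 17.48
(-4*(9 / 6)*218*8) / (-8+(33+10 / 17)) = -59296/145 = -408.94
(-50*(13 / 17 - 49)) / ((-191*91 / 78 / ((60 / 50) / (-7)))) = 295200/159103 = 1.86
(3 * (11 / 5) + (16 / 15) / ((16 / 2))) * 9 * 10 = 606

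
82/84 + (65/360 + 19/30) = 4511/2520 = 1.79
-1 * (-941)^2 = -885481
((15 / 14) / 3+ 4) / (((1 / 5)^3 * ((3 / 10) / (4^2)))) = 610000/21 = 29047.62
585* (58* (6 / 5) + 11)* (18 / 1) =848718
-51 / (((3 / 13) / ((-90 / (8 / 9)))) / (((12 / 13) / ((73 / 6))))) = 123930/73 = 1697.67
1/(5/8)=8/5 = 1.60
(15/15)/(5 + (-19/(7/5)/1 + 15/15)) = -7/53 = -0.13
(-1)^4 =1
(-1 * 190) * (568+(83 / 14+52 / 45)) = -6883757/63 = -109265.98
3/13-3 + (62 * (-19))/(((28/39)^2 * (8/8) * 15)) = -3952659/25480 = -155.13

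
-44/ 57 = -0.77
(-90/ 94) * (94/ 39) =-30/13 = -2.31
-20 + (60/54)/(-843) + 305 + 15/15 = 2169872/7587 = 286.00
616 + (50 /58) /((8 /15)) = 143287/232 = 617.62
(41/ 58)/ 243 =41/14094 = 0.00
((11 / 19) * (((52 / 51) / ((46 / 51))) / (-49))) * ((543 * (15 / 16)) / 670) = -232947/22954736 = -0.01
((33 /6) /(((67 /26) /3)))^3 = 78953589/300763 = 262.51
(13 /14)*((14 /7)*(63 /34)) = 117/34 = 3.44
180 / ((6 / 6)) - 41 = 139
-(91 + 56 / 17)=-94.29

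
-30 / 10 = -3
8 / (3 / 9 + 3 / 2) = 48/11 = 4.36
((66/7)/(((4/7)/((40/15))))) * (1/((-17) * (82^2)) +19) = 23890361/28577 = 836.00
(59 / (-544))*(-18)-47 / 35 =0.61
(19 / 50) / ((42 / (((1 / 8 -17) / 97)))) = -171/108640 = 0.00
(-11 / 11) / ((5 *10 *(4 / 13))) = -13/200 = -0.06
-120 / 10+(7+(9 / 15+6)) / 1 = 8/5 = 1.60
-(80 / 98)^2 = -1600/2401 = -0.67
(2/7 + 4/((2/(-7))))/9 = -32/21 = -1.52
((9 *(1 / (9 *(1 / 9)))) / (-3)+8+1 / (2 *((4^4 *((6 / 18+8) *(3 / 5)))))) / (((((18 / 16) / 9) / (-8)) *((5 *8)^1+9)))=-12801/1960 = -6.53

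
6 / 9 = 0.67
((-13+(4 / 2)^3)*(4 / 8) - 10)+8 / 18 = -217/18 = -12.06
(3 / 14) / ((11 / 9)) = 0.18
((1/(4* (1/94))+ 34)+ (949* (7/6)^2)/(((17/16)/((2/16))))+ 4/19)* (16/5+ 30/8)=21180959/14535 = 1457.24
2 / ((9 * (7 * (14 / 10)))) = 10/441 = 0.02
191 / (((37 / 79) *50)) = 15089/1850 = 8.16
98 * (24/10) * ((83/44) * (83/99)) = 675122/1815 = 371.97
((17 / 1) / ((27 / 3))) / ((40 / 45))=17/8 = 2.12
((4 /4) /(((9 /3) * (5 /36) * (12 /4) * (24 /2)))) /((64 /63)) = 21/320 = 0.07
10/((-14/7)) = -5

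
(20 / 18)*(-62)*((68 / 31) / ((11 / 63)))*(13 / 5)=-24752/11 = -2250.18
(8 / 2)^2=16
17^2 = 289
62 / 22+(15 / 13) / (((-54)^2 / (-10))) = 2.81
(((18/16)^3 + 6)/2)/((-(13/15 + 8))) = -0.42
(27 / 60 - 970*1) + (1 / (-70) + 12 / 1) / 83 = -11264493/11620 = -969.41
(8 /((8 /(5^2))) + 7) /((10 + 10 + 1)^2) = 32/441 = 0.07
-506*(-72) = 36432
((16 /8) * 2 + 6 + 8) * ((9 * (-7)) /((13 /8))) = -9072/13 = -697.85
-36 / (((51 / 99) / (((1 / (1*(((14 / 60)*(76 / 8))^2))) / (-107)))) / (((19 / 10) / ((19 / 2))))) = 855360/32176291 = 0.03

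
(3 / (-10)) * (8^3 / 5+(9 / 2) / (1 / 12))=-1173/25 = -46.92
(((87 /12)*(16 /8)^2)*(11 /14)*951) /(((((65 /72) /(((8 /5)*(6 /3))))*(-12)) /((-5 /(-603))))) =-1617968/30485 = -53.07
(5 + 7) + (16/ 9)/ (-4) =11.56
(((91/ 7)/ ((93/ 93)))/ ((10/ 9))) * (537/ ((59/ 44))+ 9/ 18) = 1107171/236 = 4691.40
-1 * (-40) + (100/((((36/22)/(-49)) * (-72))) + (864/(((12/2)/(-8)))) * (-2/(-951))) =8131063/102708 = 79.17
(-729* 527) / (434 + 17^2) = -128061/241 = -531.37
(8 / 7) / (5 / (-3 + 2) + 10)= 8/35 = 0.23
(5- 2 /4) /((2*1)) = 9/4 = 2.25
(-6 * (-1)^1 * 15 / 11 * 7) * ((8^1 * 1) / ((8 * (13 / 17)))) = 74.90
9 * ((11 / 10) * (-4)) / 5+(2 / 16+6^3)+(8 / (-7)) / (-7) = 2042009/9800 = 208.37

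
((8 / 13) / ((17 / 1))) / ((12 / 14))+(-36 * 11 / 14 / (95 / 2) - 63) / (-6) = 9383551/881790 = 10.64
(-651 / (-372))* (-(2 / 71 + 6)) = -749/71 = -10.55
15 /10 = 3/2 = 1.50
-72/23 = -3.13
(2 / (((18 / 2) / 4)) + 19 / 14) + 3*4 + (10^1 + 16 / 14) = 457/18 = 25.39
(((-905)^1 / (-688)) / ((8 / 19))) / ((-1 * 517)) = -17195/2845568 = -0.01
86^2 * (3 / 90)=3698/15 = 246.53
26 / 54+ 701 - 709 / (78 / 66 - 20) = 459017/621 = 739.16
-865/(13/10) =-8650/13 = -665.38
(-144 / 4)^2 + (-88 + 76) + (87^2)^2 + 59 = 57291104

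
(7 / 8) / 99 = 7/792 = 0.01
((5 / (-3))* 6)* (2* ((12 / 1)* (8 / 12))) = -160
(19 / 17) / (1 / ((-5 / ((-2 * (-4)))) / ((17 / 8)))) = -95/289 = -0.33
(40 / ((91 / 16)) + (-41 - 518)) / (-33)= 16743/1001 = 16.73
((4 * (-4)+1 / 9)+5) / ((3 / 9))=-98/3 = -32.67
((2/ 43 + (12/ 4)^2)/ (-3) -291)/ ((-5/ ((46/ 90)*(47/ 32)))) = 5125021/116100 = 44.14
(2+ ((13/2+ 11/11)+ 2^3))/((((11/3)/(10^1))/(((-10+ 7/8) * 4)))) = -38325/22 = -1742.05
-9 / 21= -3/7 = -0.43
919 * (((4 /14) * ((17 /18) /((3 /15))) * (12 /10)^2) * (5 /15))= 62492/105 = 595.16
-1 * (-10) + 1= 11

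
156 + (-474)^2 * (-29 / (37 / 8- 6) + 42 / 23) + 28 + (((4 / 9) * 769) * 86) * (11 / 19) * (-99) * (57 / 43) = 737724472/253 = 2915907.00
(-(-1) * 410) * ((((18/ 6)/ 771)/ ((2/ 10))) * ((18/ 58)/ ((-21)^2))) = 2050/365197 = 0.01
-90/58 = -1.55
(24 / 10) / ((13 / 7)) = 84/65 = 1.29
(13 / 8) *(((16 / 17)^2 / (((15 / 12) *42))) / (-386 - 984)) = -416/20786325 = 0.00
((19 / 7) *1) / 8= 19/56 = 0.34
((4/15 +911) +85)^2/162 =111661568/18225 = 6126.84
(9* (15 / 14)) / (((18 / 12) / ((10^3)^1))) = 45000/7 = 6428.57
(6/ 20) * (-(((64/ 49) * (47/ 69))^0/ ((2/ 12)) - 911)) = 543/2 = 271.50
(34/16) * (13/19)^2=2873/2888 = 0.99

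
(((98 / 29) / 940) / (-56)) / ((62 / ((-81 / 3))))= 189/6760480 = 0.00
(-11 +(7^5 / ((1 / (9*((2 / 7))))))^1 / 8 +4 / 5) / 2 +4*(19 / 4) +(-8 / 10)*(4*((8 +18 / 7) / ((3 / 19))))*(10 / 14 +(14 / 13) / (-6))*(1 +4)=491232893/229320 = 2142.13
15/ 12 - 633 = -2527/4 = -631.75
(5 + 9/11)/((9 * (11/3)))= 64/363 = 0.18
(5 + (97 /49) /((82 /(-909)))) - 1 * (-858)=3379361/4018 = 841.06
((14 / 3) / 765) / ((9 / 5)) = 14/4131 = 0.00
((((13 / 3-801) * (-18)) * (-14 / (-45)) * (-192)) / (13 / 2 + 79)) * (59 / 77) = -14439424/1881 = -7676.46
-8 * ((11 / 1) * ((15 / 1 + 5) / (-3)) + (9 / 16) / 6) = 7031/12 = 585.92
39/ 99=0.39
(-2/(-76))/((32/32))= 1/38 = 0.03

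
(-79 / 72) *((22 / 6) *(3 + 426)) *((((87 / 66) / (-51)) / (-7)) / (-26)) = 25201/102816 = 0.25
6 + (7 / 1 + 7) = 20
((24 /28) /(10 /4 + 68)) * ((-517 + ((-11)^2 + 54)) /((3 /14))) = -912/47 = -19.40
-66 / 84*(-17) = 187/14 = 13.36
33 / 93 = 11/31 = 0.35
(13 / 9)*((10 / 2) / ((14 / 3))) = 65/42 = 1.55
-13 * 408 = -5304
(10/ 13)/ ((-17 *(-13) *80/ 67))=67/22984 = 0.00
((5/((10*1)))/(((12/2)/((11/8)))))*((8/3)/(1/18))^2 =264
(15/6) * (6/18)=5/6 = 0.83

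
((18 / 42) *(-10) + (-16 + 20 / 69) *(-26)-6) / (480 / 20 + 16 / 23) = 24040/1491 = 16.12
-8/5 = -1.60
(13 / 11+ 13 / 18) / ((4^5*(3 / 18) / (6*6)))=1131/2816 = 0.40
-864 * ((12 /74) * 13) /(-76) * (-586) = -9872928/703 = -14043.99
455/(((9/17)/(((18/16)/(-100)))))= -9.67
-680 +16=-664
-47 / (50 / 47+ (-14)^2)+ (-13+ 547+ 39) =5304917/9262 = 572.76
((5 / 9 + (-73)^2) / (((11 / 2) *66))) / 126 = 23983/205821 = 0.12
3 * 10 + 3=33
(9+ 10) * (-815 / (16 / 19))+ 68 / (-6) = -883189/48 = -18399.77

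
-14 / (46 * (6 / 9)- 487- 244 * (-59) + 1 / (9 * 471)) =-4239/4220732 = 0.00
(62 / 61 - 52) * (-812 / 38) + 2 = 1264978/1159 = 1091.44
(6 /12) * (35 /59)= 35/118 = 0.30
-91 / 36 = -2.53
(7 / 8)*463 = 3241/8 = 405.12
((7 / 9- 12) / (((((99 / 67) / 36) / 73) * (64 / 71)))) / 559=-35073361/885456 = -39.61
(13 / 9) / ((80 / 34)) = 221/360 = 0.61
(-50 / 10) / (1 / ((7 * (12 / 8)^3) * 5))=-4725/8 = -590.62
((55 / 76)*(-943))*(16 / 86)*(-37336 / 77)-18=351975538/5719 = 61544.94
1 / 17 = 0.06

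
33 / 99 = 1/3 = 0.33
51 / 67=0.76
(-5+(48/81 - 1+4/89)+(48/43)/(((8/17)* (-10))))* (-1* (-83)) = -240122569/516645 = -464.77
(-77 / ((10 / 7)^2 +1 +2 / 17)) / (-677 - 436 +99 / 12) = 256564/11626389 = 0.02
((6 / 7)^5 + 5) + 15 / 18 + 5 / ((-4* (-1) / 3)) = 10.05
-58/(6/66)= -638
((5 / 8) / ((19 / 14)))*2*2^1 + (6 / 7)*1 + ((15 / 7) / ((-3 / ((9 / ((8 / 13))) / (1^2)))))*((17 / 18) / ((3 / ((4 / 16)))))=47933/25536 = 1.88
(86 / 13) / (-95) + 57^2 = 4012429/1235 = 3248.93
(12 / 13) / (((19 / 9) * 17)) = 108/4199 = 0.03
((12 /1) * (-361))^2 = 18766224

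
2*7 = 14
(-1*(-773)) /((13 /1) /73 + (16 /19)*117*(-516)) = -1072151/70514249 = -0.02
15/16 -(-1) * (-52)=-817/16 = -51.06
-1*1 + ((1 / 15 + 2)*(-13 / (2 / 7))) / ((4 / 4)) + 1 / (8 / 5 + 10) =-41302/435 = -94.95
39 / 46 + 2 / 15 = 677/690 = 0.98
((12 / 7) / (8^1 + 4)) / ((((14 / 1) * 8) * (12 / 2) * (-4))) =-1/18816 = 0.00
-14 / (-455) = 2/65 = 0.03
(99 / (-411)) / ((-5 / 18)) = 594/685 = 0.87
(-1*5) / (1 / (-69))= 345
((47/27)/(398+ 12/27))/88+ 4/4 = 946751/946704 = 1.00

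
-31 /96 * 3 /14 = -31/448 = -0.07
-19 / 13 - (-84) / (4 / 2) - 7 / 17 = 8868/221 = 40.13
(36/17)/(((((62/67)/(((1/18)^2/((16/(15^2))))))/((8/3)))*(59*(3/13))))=21775/1119348 = 0.02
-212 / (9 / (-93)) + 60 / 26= 85526/39 = 2192.97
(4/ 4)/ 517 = 1/517 = 0.00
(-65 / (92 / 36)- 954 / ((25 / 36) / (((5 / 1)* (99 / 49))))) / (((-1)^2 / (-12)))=940135356/5635 = 166838.57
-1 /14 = -0.07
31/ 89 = 0.35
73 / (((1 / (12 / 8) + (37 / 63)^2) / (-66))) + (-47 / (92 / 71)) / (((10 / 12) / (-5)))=-1045389/230 = -4545.17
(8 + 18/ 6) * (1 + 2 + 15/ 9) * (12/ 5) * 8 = 4928/5 = 985.60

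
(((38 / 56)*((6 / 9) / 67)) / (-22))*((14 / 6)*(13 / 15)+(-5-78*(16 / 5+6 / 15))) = 24263/278586 = 0.09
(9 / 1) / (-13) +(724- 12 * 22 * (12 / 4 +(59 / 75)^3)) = -360531701/1828125 = -197.21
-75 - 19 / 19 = -76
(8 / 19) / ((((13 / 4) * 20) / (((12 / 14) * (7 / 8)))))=6/1235 = 0.00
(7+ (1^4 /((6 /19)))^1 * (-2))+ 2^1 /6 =1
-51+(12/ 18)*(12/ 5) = -49.40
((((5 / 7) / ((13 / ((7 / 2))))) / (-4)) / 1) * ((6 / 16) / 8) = -15/6656 = 0.00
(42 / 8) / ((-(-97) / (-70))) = -735/194 = -3.79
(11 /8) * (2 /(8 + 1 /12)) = 33/97 = 0.34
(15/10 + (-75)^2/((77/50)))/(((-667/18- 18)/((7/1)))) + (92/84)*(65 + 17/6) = -536092693/1373526 = -390.30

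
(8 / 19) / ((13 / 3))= 24/247 = 0.10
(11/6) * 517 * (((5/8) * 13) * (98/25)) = 3622619/120 = 30188.49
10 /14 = 5/7 = 0.71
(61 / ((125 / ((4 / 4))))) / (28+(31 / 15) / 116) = 21228/1218775 = 0.02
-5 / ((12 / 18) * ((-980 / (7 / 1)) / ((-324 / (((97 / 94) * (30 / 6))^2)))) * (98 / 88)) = -47237256/80682175 = -0.59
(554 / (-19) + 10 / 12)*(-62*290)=29028710/57 = 509275.61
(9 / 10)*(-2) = -9/5 = -1.80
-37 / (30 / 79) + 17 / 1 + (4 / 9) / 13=-94067/1170 = -80.40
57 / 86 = 0.66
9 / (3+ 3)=3/2 = 1.50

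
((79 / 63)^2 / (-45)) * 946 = -5903986/178605 = -33.06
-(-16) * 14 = 224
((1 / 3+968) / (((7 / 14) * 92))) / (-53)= -2905/7314 = -0.40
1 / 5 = 0.20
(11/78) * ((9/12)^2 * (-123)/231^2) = -41/224224 = 0.00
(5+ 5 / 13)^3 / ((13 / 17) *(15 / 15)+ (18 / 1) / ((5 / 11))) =3.87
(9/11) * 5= 45/11 = 4.09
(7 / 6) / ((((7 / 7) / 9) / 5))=105/2 = 52.50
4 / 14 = 2/7 = 0.29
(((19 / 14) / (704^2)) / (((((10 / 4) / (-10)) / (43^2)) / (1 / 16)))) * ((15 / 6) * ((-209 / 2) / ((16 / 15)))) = 50061675/161480704 = 0.31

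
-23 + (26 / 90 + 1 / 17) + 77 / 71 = -1171454/54315 = -21.57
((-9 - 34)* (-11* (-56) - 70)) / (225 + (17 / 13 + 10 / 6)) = -915642/8891 = -102.99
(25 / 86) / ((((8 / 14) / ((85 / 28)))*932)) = 2125/1282432 = 0.00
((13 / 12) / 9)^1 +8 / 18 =61/108 = 0.56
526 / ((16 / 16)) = 526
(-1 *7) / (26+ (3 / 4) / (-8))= -224/829 = -0.27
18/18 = 1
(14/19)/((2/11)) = 77/19 = 4.05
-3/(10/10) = -3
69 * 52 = 3588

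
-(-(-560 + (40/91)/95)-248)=-539440/1729 = -312.00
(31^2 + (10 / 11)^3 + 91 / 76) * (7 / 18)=681856259/1820808 = 374.48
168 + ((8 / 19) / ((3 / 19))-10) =482/3 = 160.67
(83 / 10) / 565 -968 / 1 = -5469117/5650 = -967.99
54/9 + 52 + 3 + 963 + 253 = 1277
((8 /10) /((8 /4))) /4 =1/10 = 0.10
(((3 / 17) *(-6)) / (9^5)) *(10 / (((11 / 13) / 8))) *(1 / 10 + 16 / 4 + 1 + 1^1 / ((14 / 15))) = -3328/318087 = -0.01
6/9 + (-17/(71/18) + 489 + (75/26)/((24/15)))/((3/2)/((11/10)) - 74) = -213490193/35398896 = -6.03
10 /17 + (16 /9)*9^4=198298/17 = 11664.59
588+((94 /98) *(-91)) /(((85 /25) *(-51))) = 3571627/6069 = 588.50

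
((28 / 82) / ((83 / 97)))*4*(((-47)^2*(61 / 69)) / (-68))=-182989142/3991719 = -45.84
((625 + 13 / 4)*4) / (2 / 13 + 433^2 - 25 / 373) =12185537/909134582 = 0.01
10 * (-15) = -150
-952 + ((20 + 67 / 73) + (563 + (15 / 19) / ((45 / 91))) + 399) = 135292/4161 = 32.51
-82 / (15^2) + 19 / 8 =3619/1800 = 2.01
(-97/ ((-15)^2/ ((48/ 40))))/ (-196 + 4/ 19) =1843/697500 = 0.00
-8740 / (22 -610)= 2185/147 = 14.86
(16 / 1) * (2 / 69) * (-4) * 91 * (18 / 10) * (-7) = 244608/115 = 2127.03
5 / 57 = 0.09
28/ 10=14/5 = 2.80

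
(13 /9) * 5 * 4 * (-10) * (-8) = 2311.11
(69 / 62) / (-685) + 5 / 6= 52984/63705 = 0.83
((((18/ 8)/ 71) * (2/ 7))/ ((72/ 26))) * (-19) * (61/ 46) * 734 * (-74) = 204594793/45724 = 4474.56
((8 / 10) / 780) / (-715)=-1/697125 = 0.00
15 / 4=3.75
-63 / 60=-21/20 = -1.05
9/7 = 1.29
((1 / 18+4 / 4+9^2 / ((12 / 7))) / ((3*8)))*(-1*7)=-12173/864 = -14.09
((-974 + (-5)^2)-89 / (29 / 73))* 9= -306162/29 = -10557.31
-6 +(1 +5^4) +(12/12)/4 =2481/4 = 620.25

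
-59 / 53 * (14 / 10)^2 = -2891/1325 = -2.18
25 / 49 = 0.51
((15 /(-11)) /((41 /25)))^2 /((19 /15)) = 2109375/3864619 = 0.55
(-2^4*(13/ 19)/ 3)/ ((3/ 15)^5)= -650000/57 = -11403.51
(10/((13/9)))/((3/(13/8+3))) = 10.67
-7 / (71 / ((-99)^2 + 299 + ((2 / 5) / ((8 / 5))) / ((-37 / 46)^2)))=-96792003/97199 = -995.81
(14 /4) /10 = 7/20 = 0.35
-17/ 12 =-1.42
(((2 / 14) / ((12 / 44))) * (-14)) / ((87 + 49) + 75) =-22/633 = -0.03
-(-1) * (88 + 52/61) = 88.85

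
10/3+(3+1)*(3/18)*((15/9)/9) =280/81 = 3.46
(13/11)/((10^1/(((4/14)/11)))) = 13/4235 = 0.00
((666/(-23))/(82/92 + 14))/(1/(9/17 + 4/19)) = -318348/221255 = -1.44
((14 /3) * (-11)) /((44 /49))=-343/6 = -57.17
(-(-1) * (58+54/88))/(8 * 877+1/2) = 0.01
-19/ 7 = -2.71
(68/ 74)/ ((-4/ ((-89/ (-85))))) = -89/370 = -0.24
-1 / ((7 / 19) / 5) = -95/7 = -13.57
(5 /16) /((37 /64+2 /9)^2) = 103680/212521 = 0.49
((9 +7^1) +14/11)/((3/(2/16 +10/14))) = 4465/924 = 4.83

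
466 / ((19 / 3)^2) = 4194/361 = 11.62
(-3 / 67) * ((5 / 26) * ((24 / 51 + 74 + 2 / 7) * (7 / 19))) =-66720/281333 = -0.24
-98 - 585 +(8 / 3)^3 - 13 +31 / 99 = -200987/297 = -676.72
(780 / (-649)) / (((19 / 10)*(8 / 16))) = -15600/12331 = -1.27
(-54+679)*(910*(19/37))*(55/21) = 84906250/111 = 764921.17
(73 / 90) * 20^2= 2920/9 = 324.44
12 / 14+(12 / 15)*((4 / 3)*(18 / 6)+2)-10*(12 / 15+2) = -782/35 = -22.34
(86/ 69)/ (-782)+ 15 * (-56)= -22662403/26979 = -840.00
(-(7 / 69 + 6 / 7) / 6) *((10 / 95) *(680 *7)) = -314840/3933 = -80.05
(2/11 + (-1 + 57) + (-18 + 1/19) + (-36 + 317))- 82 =49582/209 = 237.23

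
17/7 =2.43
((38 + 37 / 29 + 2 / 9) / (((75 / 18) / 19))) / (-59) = -391742/128325 = -3.05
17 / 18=0.94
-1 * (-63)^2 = -3969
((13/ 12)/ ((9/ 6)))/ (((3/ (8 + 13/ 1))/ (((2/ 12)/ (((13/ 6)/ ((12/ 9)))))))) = 14/27 = 0.52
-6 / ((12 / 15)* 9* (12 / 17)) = -85/72 = -1.18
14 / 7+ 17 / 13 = 43/13 = 3.31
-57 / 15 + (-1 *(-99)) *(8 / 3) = 1301/5 = 260.20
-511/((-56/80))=730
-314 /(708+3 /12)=-1256/2833 = -0.44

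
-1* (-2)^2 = -4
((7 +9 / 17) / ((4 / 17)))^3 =32768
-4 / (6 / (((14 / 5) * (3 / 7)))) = -4/5 = -0.80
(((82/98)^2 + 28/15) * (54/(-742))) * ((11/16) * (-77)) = 100670427/10180240 = 9.89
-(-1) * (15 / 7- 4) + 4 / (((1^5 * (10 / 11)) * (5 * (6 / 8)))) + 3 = 2.32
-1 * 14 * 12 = -168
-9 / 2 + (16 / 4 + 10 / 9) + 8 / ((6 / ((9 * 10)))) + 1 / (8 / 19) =8855/72 = 122.99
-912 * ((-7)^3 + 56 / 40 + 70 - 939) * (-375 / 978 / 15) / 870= -460028/14181 = -32.44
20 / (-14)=-10/7 = -1.43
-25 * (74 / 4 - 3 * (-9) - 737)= 34575/2 = 17287.50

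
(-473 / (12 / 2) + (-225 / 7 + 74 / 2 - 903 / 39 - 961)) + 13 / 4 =-1151929/1092 = -1054.88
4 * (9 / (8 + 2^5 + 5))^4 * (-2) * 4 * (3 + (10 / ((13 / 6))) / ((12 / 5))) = -2048/8125 = -0.25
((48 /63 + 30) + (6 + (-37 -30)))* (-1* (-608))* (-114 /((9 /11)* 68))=40345360/1071 = 37670.74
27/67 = 0.40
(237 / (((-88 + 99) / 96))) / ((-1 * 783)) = -2528/957 = -2.64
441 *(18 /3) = 2646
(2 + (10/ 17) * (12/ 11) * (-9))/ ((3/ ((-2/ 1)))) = 2.52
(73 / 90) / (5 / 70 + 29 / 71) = 36281/21465 = 1.69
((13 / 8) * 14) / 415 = 91/1660 = 0.05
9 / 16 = 0.56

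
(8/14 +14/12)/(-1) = -73/42 = -1.74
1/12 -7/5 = -79/60 = -1.32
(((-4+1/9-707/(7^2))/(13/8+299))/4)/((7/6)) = -0.01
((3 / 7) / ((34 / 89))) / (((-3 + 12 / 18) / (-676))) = 270738/833 = 325.02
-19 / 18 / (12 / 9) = -0.79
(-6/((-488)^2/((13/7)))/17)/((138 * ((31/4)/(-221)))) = 169/297144176 = 0.00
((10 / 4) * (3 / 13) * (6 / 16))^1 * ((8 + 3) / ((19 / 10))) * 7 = 17325/1976 = 8.77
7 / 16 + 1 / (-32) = 13/32 = 0.41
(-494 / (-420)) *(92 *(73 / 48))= 414713/2520 = 164.57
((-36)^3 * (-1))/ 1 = 46656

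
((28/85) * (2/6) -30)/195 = -7622/49725 = -0.15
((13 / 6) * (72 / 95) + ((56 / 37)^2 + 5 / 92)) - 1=35741743/11965060 = 2.99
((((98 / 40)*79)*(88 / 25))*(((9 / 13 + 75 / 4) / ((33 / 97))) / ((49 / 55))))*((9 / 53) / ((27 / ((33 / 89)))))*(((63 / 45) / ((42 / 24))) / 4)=312474151/15330250 = 20.38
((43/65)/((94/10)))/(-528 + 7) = -43/318331 = 0.00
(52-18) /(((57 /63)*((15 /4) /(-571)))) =-543592/95 = -5722.02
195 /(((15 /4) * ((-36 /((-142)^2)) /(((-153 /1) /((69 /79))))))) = 352043276/69 = 5102076.46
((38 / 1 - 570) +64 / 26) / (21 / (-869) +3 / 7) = -10468843/7995 = -1309.42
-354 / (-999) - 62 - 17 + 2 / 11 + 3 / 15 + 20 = -1067102/18315 = -58.26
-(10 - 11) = 1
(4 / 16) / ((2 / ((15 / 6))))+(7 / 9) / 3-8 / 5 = -2221/2160 = -1.03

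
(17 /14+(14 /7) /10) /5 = 99/350 = 0.28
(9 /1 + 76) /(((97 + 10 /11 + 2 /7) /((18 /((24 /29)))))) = 569415/30244 = 18.83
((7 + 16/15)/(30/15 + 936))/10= 121/140700 = 0.00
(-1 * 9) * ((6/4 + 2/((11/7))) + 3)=-1143/22 = -51.95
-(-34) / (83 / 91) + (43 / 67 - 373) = -1863386/5561 = -335.08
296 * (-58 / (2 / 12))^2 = 35846784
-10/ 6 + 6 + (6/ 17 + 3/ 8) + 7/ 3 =3017/408 = 7.39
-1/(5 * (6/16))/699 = -8/10485 = 0.00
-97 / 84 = -1.15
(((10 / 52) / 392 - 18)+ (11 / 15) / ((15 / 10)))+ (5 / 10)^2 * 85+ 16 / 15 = 440849/91728 = 4.81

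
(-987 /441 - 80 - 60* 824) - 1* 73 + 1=-1041479/21 = -49594.24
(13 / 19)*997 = 12961/19 = 682.16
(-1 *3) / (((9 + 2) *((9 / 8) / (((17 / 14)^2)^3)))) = -24137569/31059336 = -0.78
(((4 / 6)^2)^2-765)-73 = -67862/81 = -837.80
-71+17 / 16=-69.94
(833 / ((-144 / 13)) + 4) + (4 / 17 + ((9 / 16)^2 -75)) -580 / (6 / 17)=-70070887/39168 = -1788.98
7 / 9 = 0.78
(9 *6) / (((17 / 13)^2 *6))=1521/289 = 5.26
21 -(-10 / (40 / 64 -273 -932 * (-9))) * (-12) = 272493/12985 = 20.99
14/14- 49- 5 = -53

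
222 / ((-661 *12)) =-37/1322 = -0.03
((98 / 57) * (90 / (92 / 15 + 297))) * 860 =37926000/86393 = 438.99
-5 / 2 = -2.50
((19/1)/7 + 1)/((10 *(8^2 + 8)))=13/2520 = 0.01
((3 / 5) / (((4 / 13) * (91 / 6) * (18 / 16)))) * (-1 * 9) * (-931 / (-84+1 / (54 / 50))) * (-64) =8273664/11215 = 737.73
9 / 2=4.50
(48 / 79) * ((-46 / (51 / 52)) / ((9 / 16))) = -50.66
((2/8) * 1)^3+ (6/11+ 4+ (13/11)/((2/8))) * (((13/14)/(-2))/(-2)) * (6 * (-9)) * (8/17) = -269491/4928 = -54.69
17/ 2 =8.50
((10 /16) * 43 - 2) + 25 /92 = 4627/184 = 25.15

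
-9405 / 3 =-3135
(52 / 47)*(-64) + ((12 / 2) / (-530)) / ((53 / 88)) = -46754168/660115 = -70.83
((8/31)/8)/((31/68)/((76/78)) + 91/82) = 105944/5181371 = 0.02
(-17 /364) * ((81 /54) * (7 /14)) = -51/1456 = -0.04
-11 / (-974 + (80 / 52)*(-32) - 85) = 143/14407 = 0.01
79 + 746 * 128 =95567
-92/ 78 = -46/39 = -1.18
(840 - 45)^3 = 502459875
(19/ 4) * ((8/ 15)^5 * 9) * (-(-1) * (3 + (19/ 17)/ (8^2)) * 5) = 7984256/286875 = 27.83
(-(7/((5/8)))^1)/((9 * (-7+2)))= 56/225 = 0.25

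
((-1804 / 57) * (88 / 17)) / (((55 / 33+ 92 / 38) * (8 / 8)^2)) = -158752/3961 = -40.08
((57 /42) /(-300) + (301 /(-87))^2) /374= 0.03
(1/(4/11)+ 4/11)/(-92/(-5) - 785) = -685/168652 = 0.00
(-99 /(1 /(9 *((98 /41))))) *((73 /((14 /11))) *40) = -200332440/41 = -4886157.07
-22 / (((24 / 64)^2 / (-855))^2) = -813260800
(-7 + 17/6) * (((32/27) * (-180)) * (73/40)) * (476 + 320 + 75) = 12716600/9 = 1412955.56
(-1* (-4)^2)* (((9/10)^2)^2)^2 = -43046721/6250000 = -6.89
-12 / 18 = -2/3 = -0.67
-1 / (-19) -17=-322/19 = -16.95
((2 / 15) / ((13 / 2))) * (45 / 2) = 6/13 = 0.46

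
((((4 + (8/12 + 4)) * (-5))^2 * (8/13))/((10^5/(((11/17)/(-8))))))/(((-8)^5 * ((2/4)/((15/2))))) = 143/334233600 = 0.00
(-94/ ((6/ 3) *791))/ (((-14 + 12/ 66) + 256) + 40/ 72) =-4653/19008521 = 0.00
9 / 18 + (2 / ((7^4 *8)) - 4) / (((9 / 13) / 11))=-63.05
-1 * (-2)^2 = -4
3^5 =243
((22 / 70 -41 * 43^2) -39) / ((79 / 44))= -42244.28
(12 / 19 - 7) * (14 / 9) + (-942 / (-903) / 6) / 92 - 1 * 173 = -866113735/4735332 = -182.90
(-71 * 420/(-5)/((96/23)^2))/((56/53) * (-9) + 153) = 2.39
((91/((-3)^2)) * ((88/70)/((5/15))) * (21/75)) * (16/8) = 8008/375 = 21.35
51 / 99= 17/33 = 0.52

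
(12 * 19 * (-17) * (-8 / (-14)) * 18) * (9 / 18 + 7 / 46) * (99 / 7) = -414421920/1127 = -367721.31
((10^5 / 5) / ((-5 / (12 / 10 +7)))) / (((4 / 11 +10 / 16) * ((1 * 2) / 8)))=-11545600/87 = -132708.05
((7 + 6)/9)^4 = 28561/6561 = 4.35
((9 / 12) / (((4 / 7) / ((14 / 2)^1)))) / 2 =147/32 = 4.59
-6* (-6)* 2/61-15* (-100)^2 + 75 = -149923.82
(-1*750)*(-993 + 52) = 705750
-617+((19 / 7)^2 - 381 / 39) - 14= -403477/637 = -633.40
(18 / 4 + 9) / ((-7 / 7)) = -27/2 = -13.50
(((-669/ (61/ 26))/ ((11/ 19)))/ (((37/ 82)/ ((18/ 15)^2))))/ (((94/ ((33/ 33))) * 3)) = -162599112/29171725 = -5.57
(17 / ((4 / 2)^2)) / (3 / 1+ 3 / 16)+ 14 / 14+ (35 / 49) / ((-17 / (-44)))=1493/357 = 4.18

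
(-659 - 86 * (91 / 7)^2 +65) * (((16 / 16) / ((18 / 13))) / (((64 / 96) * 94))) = -24583/141 = -174.35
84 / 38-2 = 4/19 = 0.21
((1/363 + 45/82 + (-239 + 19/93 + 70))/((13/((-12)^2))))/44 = -931479774/21992113 = -42.36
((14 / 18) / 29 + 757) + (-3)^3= 190537/261 = 730.03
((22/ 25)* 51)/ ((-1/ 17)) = -19074/25 = -762.96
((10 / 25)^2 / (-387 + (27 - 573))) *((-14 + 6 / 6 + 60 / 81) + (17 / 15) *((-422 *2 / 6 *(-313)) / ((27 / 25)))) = -44897324/5667975 = -7.92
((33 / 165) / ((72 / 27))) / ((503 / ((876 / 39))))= 219/65390 = 0.00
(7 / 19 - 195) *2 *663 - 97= -4905391/19 = -258178.47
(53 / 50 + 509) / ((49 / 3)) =76509/2450 = 31.23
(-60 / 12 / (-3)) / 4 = 5/12 = 0.42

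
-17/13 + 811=10526/13 = 809.69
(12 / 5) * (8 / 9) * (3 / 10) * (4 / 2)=32/25 = 1.28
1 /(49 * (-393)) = -1/19257 = 0.00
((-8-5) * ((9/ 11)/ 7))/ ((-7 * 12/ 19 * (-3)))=-247/2156 = -0.11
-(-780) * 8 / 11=6240/11 = 567.27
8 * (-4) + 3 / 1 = -29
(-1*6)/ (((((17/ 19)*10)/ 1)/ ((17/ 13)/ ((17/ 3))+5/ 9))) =-1748/3315 = -0.53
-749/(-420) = 107/60 = 1.78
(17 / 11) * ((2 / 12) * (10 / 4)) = 85/132 = 0.64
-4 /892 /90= -1/20070 = 0.00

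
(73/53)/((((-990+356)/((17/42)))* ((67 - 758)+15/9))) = 1241/972845104 = 0.00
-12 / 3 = -4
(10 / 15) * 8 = 16/3 = 5.33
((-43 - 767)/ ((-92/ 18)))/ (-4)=-3645/92 = -39.62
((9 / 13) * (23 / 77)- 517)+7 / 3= -514.46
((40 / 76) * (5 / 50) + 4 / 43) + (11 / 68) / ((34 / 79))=985101/1888904 = 0.52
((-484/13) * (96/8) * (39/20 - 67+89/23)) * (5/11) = 3714876/299 = 12424.33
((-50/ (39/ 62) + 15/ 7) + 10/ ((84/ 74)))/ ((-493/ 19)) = 355490/134589 = 2.64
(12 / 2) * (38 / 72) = 19/6 = 3.17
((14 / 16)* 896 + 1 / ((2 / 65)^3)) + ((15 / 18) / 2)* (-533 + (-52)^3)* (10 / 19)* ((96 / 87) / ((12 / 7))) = 200859541/13224 = 15189.02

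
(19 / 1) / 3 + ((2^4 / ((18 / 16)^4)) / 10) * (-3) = 36487/10935 = 3.34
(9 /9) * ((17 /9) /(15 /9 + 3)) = 0.40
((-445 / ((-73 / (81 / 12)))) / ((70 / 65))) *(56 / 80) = 31239/1168 = 26.75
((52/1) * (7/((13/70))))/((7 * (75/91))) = 5096/15 = 339.73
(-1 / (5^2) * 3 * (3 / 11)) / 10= -9/2750 = 0.00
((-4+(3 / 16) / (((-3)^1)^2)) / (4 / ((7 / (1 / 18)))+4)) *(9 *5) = -44.41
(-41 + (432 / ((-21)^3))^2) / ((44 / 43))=-207404179/5176556 = -40.07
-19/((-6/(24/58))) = 38/29 = 1.31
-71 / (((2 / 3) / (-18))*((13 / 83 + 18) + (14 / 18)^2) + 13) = -12887991/2233639 = -5.77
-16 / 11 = -1.45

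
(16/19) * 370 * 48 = 14955.79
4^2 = 16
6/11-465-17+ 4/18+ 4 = -47246/99 = -477.23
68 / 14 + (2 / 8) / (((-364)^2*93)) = 4.86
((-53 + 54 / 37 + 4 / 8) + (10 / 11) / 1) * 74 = -40807/11 = -3709.73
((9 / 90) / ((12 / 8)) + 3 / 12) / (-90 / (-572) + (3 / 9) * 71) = 2717/204410 = 0.01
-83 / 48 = -1.73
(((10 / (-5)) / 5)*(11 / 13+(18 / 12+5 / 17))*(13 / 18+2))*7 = -133427/6630 = -20.12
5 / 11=0.45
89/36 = 2.47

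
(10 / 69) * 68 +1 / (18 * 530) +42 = 51.86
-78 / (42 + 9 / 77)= -1.85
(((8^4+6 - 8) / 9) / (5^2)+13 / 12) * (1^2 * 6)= 17351/150 = 115.67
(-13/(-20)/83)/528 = 13/876480 = 0.00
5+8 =13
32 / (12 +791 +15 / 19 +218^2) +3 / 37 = 0.08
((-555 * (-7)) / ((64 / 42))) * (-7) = -17846.72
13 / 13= 1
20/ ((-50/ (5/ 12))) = -1/6 = -0.17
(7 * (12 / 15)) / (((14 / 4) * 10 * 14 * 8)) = 1/700 = 0.00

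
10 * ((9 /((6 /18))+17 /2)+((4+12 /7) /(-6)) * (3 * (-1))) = 2685/7 = 383.57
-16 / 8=-2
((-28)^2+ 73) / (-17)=-857/17 = -50.41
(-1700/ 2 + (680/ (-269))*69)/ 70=-27557/1883 = -14.63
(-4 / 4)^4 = 1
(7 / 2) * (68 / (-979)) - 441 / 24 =-145817/7832 = -18.62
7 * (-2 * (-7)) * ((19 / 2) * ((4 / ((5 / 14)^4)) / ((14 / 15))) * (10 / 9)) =20437312/75 = 272497.49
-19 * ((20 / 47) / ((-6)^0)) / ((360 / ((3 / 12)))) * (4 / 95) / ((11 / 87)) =-29/15510 = 0.00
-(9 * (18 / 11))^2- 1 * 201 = -50565/121 = -417.89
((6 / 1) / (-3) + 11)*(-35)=-315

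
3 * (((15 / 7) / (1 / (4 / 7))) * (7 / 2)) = 90/7 = 12.86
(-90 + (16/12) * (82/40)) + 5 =-1234/15 = -82.27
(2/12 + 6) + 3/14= 134/21 = 6.38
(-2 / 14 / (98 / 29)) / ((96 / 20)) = -145/16464 = -0.01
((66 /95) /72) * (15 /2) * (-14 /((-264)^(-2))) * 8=-10733184/19 = -564904.42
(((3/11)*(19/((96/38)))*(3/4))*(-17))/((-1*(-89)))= -18411/62656 = -0.29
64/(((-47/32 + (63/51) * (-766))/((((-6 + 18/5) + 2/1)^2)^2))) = -557056/322219375 = 0.00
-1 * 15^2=-225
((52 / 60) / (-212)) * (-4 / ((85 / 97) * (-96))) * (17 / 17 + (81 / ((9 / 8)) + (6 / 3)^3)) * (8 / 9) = -1261/90100 = -0.01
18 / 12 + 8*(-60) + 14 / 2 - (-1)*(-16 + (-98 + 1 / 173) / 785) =-132443781/271610 = -487.62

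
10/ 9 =1.11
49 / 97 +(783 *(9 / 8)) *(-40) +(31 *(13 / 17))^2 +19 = -971442294/28033 = -34653.53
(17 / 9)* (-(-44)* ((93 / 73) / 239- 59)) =-4903.11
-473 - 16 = -489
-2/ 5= -0.40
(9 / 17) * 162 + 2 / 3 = 4408/51 = 86.43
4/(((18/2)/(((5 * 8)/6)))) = 80/27 = 2.96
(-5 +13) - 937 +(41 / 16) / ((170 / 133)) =-927.00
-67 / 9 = -7.44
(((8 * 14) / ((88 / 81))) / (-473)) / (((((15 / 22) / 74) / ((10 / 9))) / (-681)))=8466192/473 = 17898.93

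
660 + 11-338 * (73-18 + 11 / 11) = -18257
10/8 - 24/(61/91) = -8431/244 = -34.55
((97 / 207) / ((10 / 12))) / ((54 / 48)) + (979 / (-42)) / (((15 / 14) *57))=6971/58995 = 0.12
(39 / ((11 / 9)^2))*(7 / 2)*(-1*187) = -17087.32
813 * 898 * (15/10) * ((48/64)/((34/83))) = 2005019.40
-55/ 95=-11/19 = -0.58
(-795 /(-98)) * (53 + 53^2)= 1137645/49 = 23217.24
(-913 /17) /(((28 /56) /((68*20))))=-146080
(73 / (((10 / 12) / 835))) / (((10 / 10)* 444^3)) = 12191/14588064 = 0.00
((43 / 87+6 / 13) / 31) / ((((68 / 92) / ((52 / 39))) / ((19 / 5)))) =0.21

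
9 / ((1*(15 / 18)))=10.80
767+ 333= 1100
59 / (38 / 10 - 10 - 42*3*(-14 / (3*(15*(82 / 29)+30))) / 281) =-414475/43352 = -9.56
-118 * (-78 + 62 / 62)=9086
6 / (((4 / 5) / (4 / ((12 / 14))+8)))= 95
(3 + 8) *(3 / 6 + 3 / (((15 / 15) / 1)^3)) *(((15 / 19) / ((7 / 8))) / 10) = 66/19 = 3.47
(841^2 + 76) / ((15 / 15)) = 707357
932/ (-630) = -466/315 = -1.48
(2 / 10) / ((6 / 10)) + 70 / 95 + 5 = 346/57 = 6.07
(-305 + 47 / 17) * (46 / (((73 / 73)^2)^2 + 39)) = -59087/170 = -347.57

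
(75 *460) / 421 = 34500/421 = 81.95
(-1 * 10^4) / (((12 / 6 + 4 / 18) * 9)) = -500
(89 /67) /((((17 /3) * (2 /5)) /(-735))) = -981225/2278 = -430.74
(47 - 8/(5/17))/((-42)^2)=11/980 = 0.01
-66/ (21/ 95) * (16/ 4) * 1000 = -8360000/7 = -1194285.71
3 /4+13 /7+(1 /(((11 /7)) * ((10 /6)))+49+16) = 104703/1540 = 67.99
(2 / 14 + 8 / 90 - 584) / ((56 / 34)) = -3126079/8820 = -354.43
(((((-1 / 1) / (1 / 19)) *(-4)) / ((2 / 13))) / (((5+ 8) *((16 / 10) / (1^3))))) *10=475/2 = 237.50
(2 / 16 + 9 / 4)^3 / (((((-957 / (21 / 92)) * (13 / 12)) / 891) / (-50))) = 291678975/2219776 = 131.40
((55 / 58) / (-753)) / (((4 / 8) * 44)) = -5/87348 = 0.00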